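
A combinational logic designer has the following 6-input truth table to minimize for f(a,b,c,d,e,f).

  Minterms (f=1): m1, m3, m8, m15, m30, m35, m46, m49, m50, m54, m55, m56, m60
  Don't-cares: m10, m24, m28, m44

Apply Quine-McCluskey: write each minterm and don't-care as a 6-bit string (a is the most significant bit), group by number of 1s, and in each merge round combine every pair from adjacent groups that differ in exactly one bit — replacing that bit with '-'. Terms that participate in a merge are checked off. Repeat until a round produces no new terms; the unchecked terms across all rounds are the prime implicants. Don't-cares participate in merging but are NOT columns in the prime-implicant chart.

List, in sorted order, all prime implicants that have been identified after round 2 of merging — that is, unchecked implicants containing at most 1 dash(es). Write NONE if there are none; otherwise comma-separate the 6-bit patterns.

-00011, 0-1000, 0000-1, 0010-0, 001111, 0111-0, 1-1100, 1011-0, 110-10, 110001, 11011-

[col 0] 000001*, 000011*, 001000*, 001010*, 001111, 011000*, 011100*, 011110*, 100011*, 101100*, 101110*, 110001, 110010*, 110110*, 110111*, 111000*, 111100*
[col 1] -00011, -11000*, -11100*, 0-1000, 0000-1, 0010-0, 011-00*, 0111-0, 1-1100, 1011-0, 110-10, 11011-, 111-00*
[col 2] -11-00
Prime implicants: -00011, -11-00, 0-1000, 0000-1, 0010-0, 001111, 0111-0, 1-1100, 1011-0, 110-10, 110001, 11011-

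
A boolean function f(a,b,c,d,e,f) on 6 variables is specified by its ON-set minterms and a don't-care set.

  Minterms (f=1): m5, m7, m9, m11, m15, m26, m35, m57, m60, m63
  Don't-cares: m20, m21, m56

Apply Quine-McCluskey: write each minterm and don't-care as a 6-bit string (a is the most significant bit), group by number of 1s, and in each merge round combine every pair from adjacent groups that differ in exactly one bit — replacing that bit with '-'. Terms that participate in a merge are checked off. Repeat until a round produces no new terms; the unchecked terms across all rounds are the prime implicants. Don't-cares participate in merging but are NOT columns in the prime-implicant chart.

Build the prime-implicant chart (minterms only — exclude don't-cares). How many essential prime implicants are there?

[col 0] 000101*, 000111*, 001001*, 001011*, 001111*, 010100*, 010101*, 011010, 100011, 111000*, 111001*, 111100*, 111111
[col 1] 0-0101, 00-111, 0001-1, 001-11, 0010-1, 01010-, 111-00, 11100-
Prime implicants: 0-0101, 00-111, 0001-1, 001-11, 0010-1, 01010-, 011010, 100011, 111-00, 11100-, 111111
PI chart (minterm → PIs covering it):
  5 | 0-0101,0001-1
  7 | 00-111,0001-1
  9 | 0010-1  (sole → essential)
  11 | 001-11,0010-1
  15 | 00-111,001-11
  26 | 011010  (sole → essential)
  35 | 100011  (sole → essential)
  57 | 11100-  (sole → essential)
  60 | 111-00  (sole → essential)
  63 | 111111  (sole → essential)
Essential prime implicants: 0010-1, 011010, 100011, 111-00, 11100-, 111111

6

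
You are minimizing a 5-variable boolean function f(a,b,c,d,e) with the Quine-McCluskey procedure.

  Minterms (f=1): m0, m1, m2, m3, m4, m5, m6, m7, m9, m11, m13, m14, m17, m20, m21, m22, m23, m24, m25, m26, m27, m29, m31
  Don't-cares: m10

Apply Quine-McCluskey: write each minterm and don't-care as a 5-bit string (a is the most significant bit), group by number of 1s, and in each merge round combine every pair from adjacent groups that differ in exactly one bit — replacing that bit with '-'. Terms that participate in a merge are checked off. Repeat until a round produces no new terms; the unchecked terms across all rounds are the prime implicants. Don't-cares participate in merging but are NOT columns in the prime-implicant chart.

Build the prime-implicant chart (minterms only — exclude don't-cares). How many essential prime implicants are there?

5

Round 0: 00000✓ 00001✓ 00010✓ 00011✓ 00100✓ 00101✓ 00110✓ 00111✓ 01001✓ 01010✓ 01011✓ 01101✓ 01110✓ 10001✓ 10100✓ 10101✓ 10110✓ 10111✓ 11000✓ 11001✓ 11010✓ 11011✓ 11101✓ 11111✓
Round 1: -0001✓ -0100✓ -0101✓ -0110✓ -0111✓ -1001✓ -1010✓ -1011✓ -1101✓ 0-001✓ 0-010✓ 0-011✓ 0-101✓ 0-110✓ 00-00✓ 00-01✓ 00-10✓ 00-11✓ 000-0✓ 000-1✓ 0000-✓ 0001-✓ 001-0✓ 001-1✓ 0010-✓ 0011-✓ 01-01✓ 01-10✓ 010-1✓ 0101-✓ 1-001✓ 1-101✓ 1-111✓ 10-01✓ 101-0✓ 101-1✓ 1010-✓ 1011-✓ 11-01✓ 11-11✓ 110-0✓ 110-1✓ 1100-✓ 1101-✓ 111-1✓
Round 2: --001✓ --101✓ -0-01✓ -01-0✓ -01-1✓ -010-✓ -011-✓ -1-01✓ -10-1 -101- 0--01✓ 0--10 0-0-1 0-01- 00--0✓ 00--1✓ 00-0-✓ 00-1-✓ 000--✓ 001--✓ 1--01✓ 1-1-1 101--✓ 11--1 110--
Round 3: ---01 -01-- 00---
PIs = {---01, -01--, -10-1, -101-, 0--10, 0-0-1, 0-01-, 00---, 1-1-1, 11--1, 110--}
Coverage chart:
  m0: 00--- ←essential
  m1: ---01,0-0-1,00---
  m2: 0--10,0-01-,00---
  m3: 0-0-1,0-01-,00---
  m4: -01--,00---
  m5: ---01,-01--,00---
  m6: -01--,0--10,00---
  m7: -01--,00---
  m9: ---01,-10-1,0-0-1
  m11: -10-1,-101-,0-0-1,0-01-
  m13: ---01 ←essential
  m14: 0--10 ←essential
  m17: ---01 ←essential
  m20: -01-- ←essential
  m21: ---01,-01--,1-1-1
  m22: -01-- ←essential
  m23: -01--,1-1-1
  m24: 110-- ←essential
  m25: ---01,-10-1,11--1,110--
  m26: -101-,110--
  m27: -10-1,-101-,11--1,110--
  m29: ---01,1-1-1,11--1
  m31: 1-1-1,11--1
Essential: ---01, -01--, 0--10, 00---, 110--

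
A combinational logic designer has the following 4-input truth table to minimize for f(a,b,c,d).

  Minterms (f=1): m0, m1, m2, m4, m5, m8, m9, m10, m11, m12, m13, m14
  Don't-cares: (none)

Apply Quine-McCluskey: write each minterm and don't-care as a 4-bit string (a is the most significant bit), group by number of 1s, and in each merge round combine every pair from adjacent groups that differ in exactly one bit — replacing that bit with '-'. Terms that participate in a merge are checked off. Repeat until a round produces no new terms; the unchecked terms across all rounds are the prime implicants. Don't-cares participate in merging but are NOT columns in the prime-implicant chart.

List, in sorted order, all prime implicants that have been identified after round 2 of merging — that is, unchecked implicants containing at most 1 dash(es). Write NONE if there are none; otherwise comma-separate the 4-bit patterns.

size-2^0 implicants → 0000(✓)  0001(✓)  0010(✓)  0100(✓)  0101(✓)  1000(✓)  1001(✓)  1010(✓)  1011(✓)  1100(✓)  1101(✓)  1110(✓)
size-2^1 implicants → -000(✓)  -001(✓)  -010(✓)  -100(✓)  -101(✓)  0-00(✓)  0-01(✓)  00-0(✓)  000-(✓)  010-(✓)  1-00(✓)  1-01(✓)  1-10(✓)  10-0(✓)  10-1(✓)  100-(✓)  101-(✓)  11-0(✓)  110-(✓)
size-2^2 implicants → --00(✓)  --01(✓)  -0-0  -00-(✓)  -10-(✓)  0-0-(✓)  1--0  1-0-(✓)  10--
size-2^3 implicants → --0-
Unchecked terms (primes): --0-, -0-0, 1--0, 10--

NONE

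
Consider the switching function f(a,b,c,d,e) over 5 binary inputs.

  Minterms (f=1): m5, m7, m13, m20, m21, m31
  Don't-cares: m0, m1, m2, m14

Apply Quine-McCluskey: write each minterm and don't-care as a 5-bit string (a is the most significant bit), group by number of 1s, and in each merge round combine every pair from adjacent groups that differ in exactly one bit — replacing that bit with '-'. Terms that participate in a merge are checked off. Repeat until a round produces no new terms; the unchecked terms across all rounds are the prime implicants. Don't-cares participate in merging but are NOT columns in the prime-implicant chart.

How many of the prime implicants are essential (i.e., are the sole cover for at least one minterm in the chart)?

size-2^0 implicants → 00000(✓)  00001(✓)  00010(✓)  00101(✓)  00111(✓)  01101(✓)  01110  10100(✓)  10101(✓)  11111
size-2^1 implicants → -0101  0-101  00-01  000-0  0000-  001-1  1010-
Unchecked terms (primes): -0101, 0-101, 00-01, 000-0, 0000-, 001-1, 01110, 1010-, 11111
Minterm coverage:
  m5 ⊆ -0101,0-101,00-01,001-1
  m7 ⊆ 001-1 [E]
  m13 ⊆ 0-101 [E]
  m20 ⊆ 1010- [E]
  m21 ⊆ -0101,1010-
  m31 ⊆ 11111 [E]
E = {0-101, 001-1, 1010-, 11111}

4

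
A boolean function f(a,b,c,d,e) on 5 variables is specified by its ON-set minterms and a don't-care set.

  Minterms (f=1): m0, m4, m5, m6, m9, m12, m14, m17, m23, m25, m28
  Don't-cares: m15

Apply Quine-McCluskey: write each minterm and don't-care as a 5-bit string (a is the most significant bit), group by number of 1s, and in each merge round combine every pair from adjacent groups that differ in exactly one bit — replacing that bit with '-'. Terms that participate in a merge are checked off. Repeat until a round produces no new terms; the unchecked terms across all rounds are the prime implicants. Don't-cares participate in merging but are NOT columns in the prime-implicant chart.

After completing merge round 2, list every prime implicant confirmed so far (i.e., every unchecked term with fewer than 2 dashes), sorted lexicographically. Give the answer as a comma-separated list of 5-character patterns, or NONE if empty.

-1001, -1100, 00-00, 0010-, 0111-, 1-001, 10111

size-2^0 implicants → 00000(✓)  00100(✓)  00101(✓)  00110(✓)  01001(✓)  01100(✓)  01110(✓)  01111(✓)  10001(✓)  10111  11001(✓)  11100(✓)
size-2^1 implicants → -1001  -1100  0-100(✓)  0-110(✓)  00-00  001-0(✓)  0010-  011-0(✓)  0111-  1-001
size-2^2 implicants → 0-1-0
Unchecked terms (primes): -1001, -1100, 0-1-0, 00-00, 0010-, 0111-, 1-001, 10111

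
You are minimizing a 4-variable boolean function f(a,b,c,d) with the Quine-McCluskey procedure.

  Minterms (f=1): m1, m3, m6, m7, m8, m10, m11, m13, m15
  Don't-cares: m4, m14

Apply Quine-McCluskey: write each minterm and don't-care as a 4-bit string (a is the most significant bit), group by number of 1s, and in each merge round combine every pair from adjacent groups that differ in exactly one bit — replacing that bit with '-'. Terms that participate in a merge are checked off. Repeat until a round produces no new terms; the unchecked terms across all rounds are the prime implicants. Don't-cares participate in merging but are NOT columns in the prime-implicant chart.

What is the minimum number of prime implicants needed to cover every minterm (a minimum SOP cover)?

5

size-2^0 implicants → 0001(✓)  0011(✓)  0100(✓)  0110(✓)  0111(✓)  1000(✓)  1010(✓)  1011(✓)  1101(✓)  1110(✓)  1111(✓)
size-2^1 implicants → -011(✓)  -110(✓)  -111(✓)  0-11(✓)  00-1  01-0  011-(✓)  1-10(✓)  1-11(✓)  10-0  101-(✓)  11-1  111-(✓)
size-2^2 implicants → --11  -11-  1-1-
Unchecked terms (primes): --11, -11-, 00-1, 01-0, 1-1-, 10-0, 11-1
Minterm coverage:
  m1 ⊆ 00-1 [E]
  m3 ⊆ --11,00-1
  m6 ⊆ -11-,01-0
  m7 ⊆ --11,-11-
  m8 ⊆ 10-0 [E]
  m10 ⊆ 1-1-,10-0
  m11 ⊆ --11,1-1-
  m13 ⊆ 11-1 [E]
  m15 ⊆ --11,-11-,1-1-,11-1
E = {00-1, 10-0, 11-1}
Petrick residual → --11, -11-
Cover = cd + bc + a'b'd + ab'd' + abd  |cover|=5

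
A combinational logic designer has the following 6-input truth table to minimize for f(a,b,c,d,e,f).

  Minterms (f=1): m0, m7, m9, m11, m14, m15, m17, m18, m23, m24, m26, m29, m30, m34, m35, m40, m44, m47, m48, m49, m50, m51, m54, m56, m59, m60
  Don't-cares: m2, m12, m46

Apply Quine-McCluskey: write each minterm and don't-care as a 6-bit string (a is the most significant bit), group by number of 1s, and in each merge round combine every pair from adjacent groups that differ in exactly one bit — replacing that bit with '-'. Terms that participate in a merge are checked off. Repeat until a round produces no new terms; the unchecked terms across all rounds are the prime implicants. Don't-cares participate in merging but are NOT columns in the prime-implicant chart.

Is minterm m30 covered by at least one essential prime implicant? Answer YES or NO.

NO

size-2^0 implicants → 000000(✓)  000010(✓)  000111(✓)  001001(✓)  001011(✓)  001100(✓)  001110(✓)  001111(✓)  010001(✓)  010010(✓)  010111(✓)  011000(✓)  011010(✓)  011101  011110(✓)  100010(✓)  100011(✓)  101000(✓)  101100(✓)  101110(✓)  101111(✓)  110000(✓)  110001(✓)  110010(✓)  110011(✓)  110110(✓)  111000(✓)  111011(✓)  111100(✓)
size-2^1 implicants → -00010(✓)  -01100(✓)  -01110(✓)  -01111(✓)  -10001  -10010(✓)  -11000  0-0010(✓)  0-0111  0-1110  00-111  0000-0  001-11  0010-1  0011-0(✓)  00111-(✓)  01-010  011-10  0110-0  1-0010(✓)  1-0011(✓)  1-1000(✓)  1-1100(✓)  10001-(✓)  101-00(✓)  1011-0(✓)  10111-(✓)  11-000  11-011  110-10  1100-0(✓)  1100-1(✓)  11000-(✓)  11001-(✓)  111-00(✓)
size-2^2 implicants → --0010  -011-0  -0111-  1-001-  1-1-00  1100--
Unchecked terms (primes): --0010, -011-0, -0111-, -10001, -11000, 0-0111, 0-1110, 00-111, 0000-0, 001-11, 0010-1, 01-010, 011-10, 0110-0, 011101, 1-001-, 1-1-00, 11-000, 11-011, 110-10, 1100--
Minterm coverage:
  m0 ⊆ 0000-0 [E]
  m7 ⊆ 0-0111,00-111
  m9 ⊆ 0010-1 [E]
  m11 ⊆ 001-11,0010-1
  m14 ⊆ -011-0,-0111-,0-1110
  m15 ⊆ -0111-,00-111,001-11
  m17 ⊆ -10001 [E]
  m18 ⊆ --0010,01-010
  m23 ⊆ 0-0111 [E]
  m24 ⊆ -11000,0110-0
  m26 ⊆ 01-010,011-10,0110-0
  m29 ⊆ 011101 [E]
  m30 ⊆ 0-1110,011-10
  m34 ⊆ --0010,1-001-
  m35 ⊆ 1-001- [E]
  m40 ⊆ 1-1-00 [E]
  m44 ⊆ -011-0,1-1-00
  m47 ⊆ -0111- [E]
  m48 ⊆ 11-000,1100--
  m49 ⊆ -10001,1100--
  m50 ⊆ --0010,1-001-,110-10,1100--
  m51 ⊆ 1-001-,11-011,1100--
  m54 ⊆ 110-10 [E]
  m56 ⊆ -11000,1-1-00,11-000
  m59 ⊆ 11-011 [E]
  m60 ⊆ 1-1-00 [E]
E = {-0111-, -10001, 0-0111, 0000-0, 0010-1, 011101, 1-001-, 1-1-00, 11-011, 110-10}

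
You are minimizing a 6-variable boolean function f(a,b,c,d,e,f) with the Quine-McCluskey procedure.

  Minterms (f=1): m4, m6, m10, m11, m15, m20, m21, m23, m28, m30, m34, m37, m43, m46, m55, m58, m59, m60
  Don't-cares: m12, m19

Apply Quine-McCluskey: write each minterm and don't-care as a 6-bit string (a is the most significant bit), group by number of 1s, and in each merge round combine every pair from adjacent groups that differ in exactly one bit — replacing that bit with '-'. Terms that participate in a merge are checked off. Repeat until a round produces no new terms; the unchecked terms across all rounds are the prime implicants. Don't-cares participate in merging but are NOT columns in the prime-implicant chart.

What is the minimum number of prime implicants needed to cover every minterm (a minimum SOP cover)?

[col 0] 000100*, 000110*, 001010*, 001011*, 001100*, 001111*, 010011*, 010100*, 010101*, 010111*, 011100*, 011110*, 100010, 100101, 101011*, 101110, 110111*, 111010*, 111011*, 111100*
[col 1] -01011, -10111, -11100, 0-0100*, 0-1100*, 00-100*, 0001-0, 001-11, 00101-, 01-100*, 010-11, 0101-1, 01010-, 0111-0, 1-1011, 11101-
[col 2] 0--100
Prime implicants: -01011, -10111, -11100, 0--100, 0001-0, 001-11, 00101-, 010-11, 0101-1, 01010-, 0111-0, 1-1011, 100010, 100101, 101110, 11101-
PI chart (minterm → PIs covering it):
  4 | 0--100,0001-0
  6 | 0001-0  (sole → essential)
  10 | 00101-  (sole → essential)
  11 | -01011,001-11,00101-
  15 | 001-11  (sole → essential)
  20 | 0--100,01010-
  21 | 0101-1,01010-
  23 | -10111,010-11,0101-1
  28 | -11100,0--100,0111-0
  30 | 0111-0  (sole → essential)
  34 | 100010  (sole → essential)
  37 | 100101  (sole → essential)
  43 | -01011,1-1011
  46 | 101110  (sole → essential)
  55 | -10111  (sole → essential)
  58 | 11101-  (sole → essential)
  59 | 1-1011,11101-
  60 | -11100  (sole → essential)
Essential prime implicants: -10111, -11100, 0001-0, 001-11, 00101-, 0111-0, 100010, 100101, 101110, 11101-
Petrick residual → -01011, 01010-
Minimum SOP uses 12 PIs: b'cd'ef + bc'def + bcde'f' + a'b'c'df' + a'b'cef + a'b'cd'e + a'bc'de' + a'bcdf' + ab'c'd'ef' + ab'c'de'f + ab'cdef' + abcd'e

12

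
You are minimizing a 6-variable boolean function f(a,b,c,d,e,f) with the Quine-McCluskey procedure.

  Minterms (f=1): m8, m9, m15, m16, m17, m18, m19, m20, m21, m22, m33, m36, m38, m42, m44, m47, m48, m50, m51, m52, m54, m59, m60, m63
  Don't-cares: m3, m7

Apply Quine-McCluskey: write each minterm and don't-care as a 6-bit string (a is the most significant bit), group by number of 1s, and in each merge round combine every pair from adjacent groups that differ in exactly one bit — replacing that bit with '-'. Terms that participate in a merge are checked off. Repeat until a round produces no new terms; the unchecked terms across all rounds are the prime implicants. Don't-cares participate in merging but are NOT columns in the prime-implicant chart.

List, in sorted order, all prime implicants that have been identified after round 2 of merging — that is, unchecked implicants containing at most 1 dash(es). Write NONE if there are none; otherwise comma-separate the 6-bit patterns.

size-2^0 implicants → 000011(✓)  000111(✓)  001000(✓)  001001(✓)  001111(✓)  010000(✓)  010001(✓)  010010(✓)  010011(✓)  010100(✓)  010101(✓)  010110(✓)  100001  100100(✓)  100110(✓)  101010  101100(✓)  101111(✓)  110000(✓)  110010(✓)  110011(✓)  110100(✓)  110110(✓)  111011(✓)  111100(✓)  111111(✓)
size-2^1 implicants → -01111  -10000(✓)  -10010(✓)  -10011(✓)  -10100(✓)  -10110(✓)  0-0011  00-111  000-11  00100-  010-00(✓)  010-01(✓)  010-10(✓)  0100-0(✓)  0100-1(✓)  01000-(✓)  01001-(✓)  0101-0(✓)  01010-(✓)  1-0100(✓)  1-0110(✓)  1-1100(✓)  1-1111  10-100(✓)  1001-0(✓)  11-011  11-100(✓)  110-00(✓)  110-10(✓)  1100-0(✓)  11001-(✓)  1101-0(✓)  111-11
size-2^2 implicants → -10-00(✓)  -10-10(✓)  -100-0(✓)  -1001-  -101-0(✓)  010--0(✓)  010-0-  0100--  1--100  1-01-0  110--0(✓)
size-2^3 implicants → -10--0
Unchecked terms (primes): -01111, -10--0, -1001-, 0-0011, 00-111, 000-11, 00100-, 010-0-, 0100--, 1--100, 1-01-0, 1-1111, 100001, 101010, 11-011, 111-11

-01111, 0-0011, 00-111, 000-11, 00100-, 1-1111, 100001, 101010, 11-011, 111-11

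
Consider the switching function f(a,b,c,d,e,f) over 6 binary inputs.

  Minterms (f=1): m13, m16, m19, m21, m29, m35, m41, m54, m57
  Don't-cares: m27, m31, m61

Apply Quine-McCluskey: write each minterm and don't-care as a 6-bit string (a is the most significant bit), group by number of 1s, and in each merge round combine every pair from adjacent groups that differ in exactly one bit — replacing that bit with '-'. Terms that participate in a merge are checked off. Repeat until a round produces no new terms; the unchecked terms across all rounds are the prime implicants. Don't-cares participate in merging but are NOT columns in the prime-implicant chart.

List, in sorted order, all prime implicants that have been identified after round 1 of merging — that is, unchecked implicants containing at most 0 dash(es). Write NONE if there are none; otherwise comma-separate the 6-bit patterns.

010000, 100011, 110110

size-2^0 implicants → 001101(✓)  010000  010011(✓)  010101(✓)  011011(✓)  011101(✓)  011111(✓)  100011  101001(✓)  110110  111001(✓)  111101(✓)
size-2^1 implicants → -11101  0-1101  01-011  01-101  011-11  0111-1  1-1001  111-01
Unchecked terms (primes): -11101, 0-1101, 01-011, 01-101, 010000, 011-11, 0111-1, 1-1001, 100011, 110110, 111-01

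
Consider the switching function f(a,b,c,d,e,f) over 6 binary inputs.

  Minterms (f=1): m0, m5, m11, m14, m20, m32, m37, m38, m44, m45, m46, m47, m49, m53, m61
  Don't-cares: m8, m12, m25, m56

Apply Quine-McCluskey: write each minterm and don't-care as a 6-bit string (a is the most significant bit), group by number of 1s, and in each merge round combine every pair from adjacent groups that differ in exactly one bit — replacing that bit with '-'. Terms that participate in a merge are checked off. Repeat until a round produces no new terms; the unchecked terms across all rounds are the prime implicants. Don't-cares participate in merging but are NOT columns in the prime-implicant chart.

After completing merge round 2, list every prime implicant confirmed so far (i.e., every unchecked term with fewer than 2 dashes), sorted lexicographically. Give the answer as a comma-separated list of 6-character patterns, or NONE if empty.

-00000, -00101, 00-000, 001-00, 001011, 010100, 011001, 10-110, 110-01, 111000

Round 0: 000000✓ 000101✓ 001000✓ 001011 001100✓ 001110✓ 010100 011001 100000✓ 100101✓ 100110✓ 101100✓ 101101✓ 101110✓ 101111✓ 110001✓ 110101✓ 111000 111101✓
Round 1: -00000 -00101 -01100✓ -01110✓ 00-000 001-00 0011-0✓ 1-0101✓ 1-1101✓ 10-101✓ 10-110 1011-0✓ 1011-1✓ 10110-✓ 10111-✓ 11-101✓ 110-01
Round 2: -011-0 1--101 1011--
PIs = {-00000, -00101, -011-0, 00-000, 001-00, 001011, 010100, 011001, 1--101, 10-110, 1011--, 110-01, 111000}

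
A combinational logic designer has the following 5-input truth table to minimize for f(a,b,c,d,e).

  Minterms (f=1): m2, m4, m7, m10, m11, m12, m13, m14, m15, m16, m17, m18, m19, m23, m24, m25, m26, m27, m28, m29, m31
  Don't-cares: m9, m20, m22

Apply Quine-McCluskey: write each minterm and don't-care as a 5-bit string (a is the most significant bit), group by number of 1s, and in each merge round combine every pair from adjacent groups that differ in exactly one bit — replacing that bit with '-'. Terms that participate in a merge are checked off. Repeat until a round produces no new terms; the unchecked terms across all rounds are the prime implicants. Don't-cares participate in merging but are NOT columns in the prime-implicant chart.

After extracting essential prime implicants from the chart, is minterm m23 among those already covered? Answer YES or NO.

YES

Round 0: 00010✓ 00100✓ 00111✓ 01001✓ 01010✓ 01011✓ 01100✓ 01101✓ 01110✓ 01111✓ 10000✓ 10001✓ 10010✓ 10011✓ 10100✓ 10110✓ 10111✓ 11000✓ 11001✓ 11010✓ 11011✓ 11100✓ 11101✓ 11111✓
Round 1: -0010✓ -0100✓ -0111✓ -1001✓ -1010✓ -1011✓ -1100✓ -1101✓ -1111✓ 0-010✓ 0-100✓ 0-111✓ 01-01✓ 01-10✓ 01-11✓ 010-1✓ 0101-✓ 011-0✓ 011-1✓ 0110-✓ 0111-✓ 1-000✓ 1-001✓ 1-010✓ 1-011✓ 1-100✓ 1-111✓ 10-00✓ 10-10✓ 10-11✓ 100-0✓ 100-1✓ 1000-✓ 1001-✓ 101-0✓ 1011-✓ 11-00✓ 11-01✓ 11-11✓ 110-0✓ 110-1✓ 1100-✓ 1101-✓ 111-1✓ 1110-✓
Round 2: --010 --100 --111 -1-01✓ -1-11✓ -10-1✓ -101- -11-1✓ -110- 01--1✓ 01-1- 011-- 1--00 1--11 1-0-0✓ 1-0-1✓ 1-00-✓ 1-01-✓ 10--0 10-1- 100--✓ 11--1✓ 11-0- 110--✓
Round 3: -1--1 1-0--
PIs = {--010, --100, --111, -1--1, -101-, -110-, 01-1-, 011--, 1--00, 1--11, 1-0--, 10--0, 10-1-, 11-0-}
Coverage chart:
  m2: --010 ←essential
  m4: --100 ←essential
  m7: --111 ←essential
  m10: --010,-101-,01-1-
  m11: -1--1,-101-,01-1-
  m12: --100,-110-,011--
  m13: -1--1,-110-,011--
  m14: 01-1-,011--
  m15: --111,-1--1,01-1-,011--
  m16: 1--00,1-0--,10--0
  m17: 1-0-- ←essential
  m18: --010,1-0--,10--0,10-1-
  m19: 1--11,1-0--,10-1-
  m23: --111,1--11,10-1-
  m24: 1--00,1-0--,11-0-
  m25: -1--1,1-0--,11-0-
  m26: --010,-101-,1-0--
  m27: -1--1,-101-,1--11,1-0--
  m28: --100,-110-,1--00,11-0-
  m29: -1--1,-110-,11-0-
  m31: --111,-1--1,1--11
Essential: --010, --100, --111, 1-0--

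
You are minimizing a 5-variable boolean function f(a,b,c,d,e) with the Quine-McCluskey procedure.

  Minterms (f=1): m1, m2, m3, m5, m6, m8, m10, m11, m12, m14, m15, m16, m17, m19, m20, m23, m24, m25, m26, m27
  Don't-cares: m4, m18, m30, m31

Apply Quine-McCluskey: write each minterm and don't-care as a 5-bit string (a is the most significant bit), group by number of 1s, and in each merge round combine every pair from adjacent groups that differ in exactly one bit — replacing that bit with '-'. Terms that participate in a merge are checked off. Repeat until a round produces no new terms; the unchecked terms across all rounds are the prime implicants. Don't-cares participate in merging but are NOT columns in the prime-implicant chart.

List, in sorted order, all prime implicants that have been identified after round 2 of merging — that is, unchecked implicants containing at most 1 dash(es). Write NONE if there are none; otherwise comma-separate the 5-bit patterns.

size-2^0 implicants → 00001(✓)  00010(✓)  00011(✓)  00100(✓)  00101(✓)  00110(✓)  01000(✓)  01010(✓)  01011(✓)  01100(✓)  01110(✓)  01111(✓)  10000(✓)  10001(✓)  10010(✓)  10011(✓)  10100(✓)  10111(✓)  11000(✓)  11001(✓)  11010(✓)  11011(✓)  11110(✓)  11111(✓)
size-2^1 implicants → -0001(✓)  -0010(✓)  -0011(✓)  -0100  -1000(✓)  -1010(✓)  -1011(✓)  -1110(✓)  -1111(✓)  0-010(✓)  0-011(✓)  0-100(✓)  0-110(✓)  00-01  00-10(✓)  000-1(✓)  0001-(✓)  001-0(✓)  0010-  01-00(✓)  01-10(✓)  01-11(✓)  010-0(✓)  0101-(✓)  011-0(✓)  0111-(✓)  1-000(✓)  1-001(✓)  1-010(✓)  1-011(✓)  1-111(✓)  10-00  10-11(✓)  100-0(✓)  100-1(✓)  1000-(✓)  1001-(✓)  11-10(✓)  11-11(✓)  110-0(✓)  110-1(✓)  1100-(✓)  1101-(✓)  1111-(✓)
size-2^2 implicants → --010(✓)  --011(✓)  -00-1  -001-(✓)  -1-10(✓)  -1-11(✓)  -10-0  -101-(✓)  -111-(✓)  0--10  0-01-(✓)  0-1-0  01--0  01-1-(✓)  1--11  1-0-0(✓)  1-0-1(✓)  1-00-(✓)  1-01-(✓)  100--(✓)  11-1-(✓)  110--(✓)
size-2^3 implicants → --01-  -1-1-  1-0--
Unchecked terms (primes): --01-, -00-1, -0100, -1-1-, -10-0, 0--10, 0-1-0, 00-01, 0010-, 01--0, 1--11, 1-0--, 10-00

-0100, 00-01, 0010-, 10-00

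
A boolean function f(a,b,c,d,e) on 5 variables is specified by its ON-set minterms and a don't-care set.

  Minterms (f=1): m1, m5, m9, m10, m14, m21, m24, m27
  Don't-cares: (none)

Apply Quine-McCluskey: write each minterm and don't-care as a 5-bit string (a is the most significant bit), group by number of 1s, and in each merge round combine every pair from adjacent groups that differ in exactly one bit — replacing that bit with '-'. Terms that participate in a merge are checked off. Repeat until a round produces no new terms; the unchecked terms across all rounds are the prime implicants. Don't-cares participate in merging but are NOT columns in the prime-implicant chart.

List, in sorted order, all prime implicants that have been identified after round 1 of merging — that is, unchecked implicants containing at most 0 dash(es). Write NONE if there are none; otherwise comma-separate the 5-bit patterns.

[col 0] 00001*, 00101*, 01001*, 01010*, 01110*, 10101*, 11000, 11011
[col 1] -0101, 0-001, 00-01, 01-10
Prime implicants: -0101, 0-001, 00-01, 01-10, 11000, 11011

11000, 11011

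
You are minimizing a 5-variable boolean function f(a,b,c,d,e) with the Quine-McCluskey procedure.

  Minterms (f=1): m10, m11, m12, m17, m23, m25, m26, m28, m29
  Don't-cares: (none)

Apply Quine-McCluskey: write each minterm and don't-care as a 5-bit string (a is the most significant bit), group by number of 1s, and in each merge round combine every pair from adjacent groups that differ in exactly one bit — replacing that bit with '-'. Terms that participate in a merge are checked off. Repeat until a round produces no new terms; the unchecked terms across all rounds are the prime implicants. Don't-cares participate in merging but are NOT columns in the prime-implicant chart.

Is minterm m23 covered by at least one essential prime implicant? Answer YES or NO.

[col 0] 01010*, 01011*, 01100*, 10001*, 10111, 11001*, 11010*, 11100*, 11101*
[col 1] -1010, -1100, 0101-, 1-001, 11-01, 1110-
Prime implicants: -1010, -1100, 0101-, 1-001, 10111, 11-01, 1110-
PI chart (minterm → PIs covering it):
  10 | -1010,0101-
  11 | 0101-  (sole → essential)
  12 | -1100  (sole → essential)
  17 | 1-001  (sole → essential)
  23 | 10111  (sole → essential)
  25 | 1-001,11-01
  26 | -1010  (sole → essential)
  28 | -1100,1110-
  29 | 11-01,1110-
Essential prime implicants: -1010, -1100, 0101-, 1-001, 10111

YES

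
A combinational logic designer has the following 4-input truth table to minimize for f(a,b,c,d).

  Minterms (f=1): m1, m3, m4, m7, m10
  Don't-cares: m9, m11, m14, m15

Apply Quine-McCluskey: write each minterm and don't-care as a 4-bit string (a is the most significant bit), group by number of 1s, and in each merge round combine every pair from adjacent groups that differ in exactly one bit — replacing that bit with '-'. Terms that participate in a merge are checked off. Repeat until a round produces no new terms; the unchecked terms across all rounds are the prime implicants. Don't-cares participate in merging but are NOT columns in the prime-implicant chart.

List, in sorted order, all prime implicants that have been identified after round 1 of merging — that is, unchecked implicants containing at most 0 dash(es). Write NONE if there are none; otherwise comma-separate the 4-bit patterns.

Round 0: 0001✓ 0011✓ 0100 0111✓ 1001✓ 1010✓ 1011✓ 1110✓ 1111✓
Round 1: -001✓ -011✓ -111✓ 0-11✓ 00-1✓ 1-10✓ 1-11✓ 10-1✓ 101-✓ 111-✓
Round 2: --11 -0-1 1-1-
PIs = {--11, -0-1, 0100, 1-1-}

0100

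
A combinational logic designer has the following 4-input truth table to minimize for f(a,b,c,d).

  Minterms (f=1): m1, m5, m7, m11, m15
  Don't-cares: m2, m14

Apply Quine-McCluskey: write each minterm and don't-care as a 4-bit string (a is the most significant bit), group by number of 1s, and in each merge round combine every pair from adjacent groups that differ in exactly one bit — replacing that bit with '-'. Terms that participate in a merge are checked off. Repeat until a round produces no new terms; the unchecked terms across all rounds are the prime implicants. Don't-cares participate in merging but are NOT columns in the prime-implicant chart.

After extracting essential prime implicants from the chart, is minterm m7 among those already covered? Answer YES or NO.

size-2^0 implicants → 0001(✓)  0010  0101(✓)  0111(✓)  1011(✓)  1110(✓)  1111(✓)
size-2^1 implicants → -111  0-01  01-1  1-11  111-
Unchecked terms (primes): -111, 0-01, 0010, 01-1, 1-11, 111-
Minterm coverage:
  m1 ⊆ 0-01 [E]
  m5 ⊆ 0-01,01-1
  m7 ⊆ -111,01-1
  m11 ⊆ 1-11 [E]
  m15 ⊆ -111,1-11,111-
E = {0-01, 1-11}

NO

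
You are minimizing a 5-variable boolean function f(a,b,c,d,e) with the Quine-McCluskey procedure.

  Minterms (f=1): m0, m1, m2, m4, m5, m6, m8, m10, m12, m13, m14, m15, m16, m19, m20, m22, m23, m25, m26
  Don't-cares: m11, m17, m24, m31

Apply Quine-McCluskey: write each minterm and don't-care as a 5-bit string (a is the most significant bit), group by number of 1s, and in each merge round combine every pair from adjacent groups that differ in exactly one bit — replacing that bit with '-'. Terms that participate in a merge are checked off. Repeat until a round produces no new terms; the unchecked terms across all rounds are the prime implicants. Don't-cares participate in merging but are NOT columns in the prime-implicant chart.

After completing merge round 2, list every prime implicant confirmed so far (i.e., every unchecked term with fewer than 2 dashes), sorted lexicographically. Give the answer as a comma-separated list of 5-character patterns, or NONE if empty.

-1111, 1-111, 10-11, 100-1, 1011-

Round 0: 00000✓ 00001✓ 00010✓ 00100✓ 00101✓ 00110✓ 01000✓ 01010✓ 01011✓ 01100✓ 01101✓ 01110✓ 01111✓ 10000✓ 10001✓ 10011✓ 10100✓ 10110✓ 10111✓ 11000✓ 11001✓ 11010✓ 11111✓
Round 1: -0000✓ -0001✓ -0100✓ -0110✓ -1000✓ -1010✓ -1111 0-000✓ 0-010✓ 0-100✓ 0-101✓ 0-110✓ 00-00✓ 00-01✓ 00-10✓ 000-0✓ 0000-✓ 001-0✓ 0010-✓ 01-00✓ 01-10✓ 01-11✓ 010-0✓ 0101-✓ 011-0✓ 011-1✓ 0110-✓ 0111-✓ 1-000✓ 1-001✓ 1-111 10-00✓ 10-11 100-1 1000-✓ 101-0✓ 1011- 110-0✓ 1100-✓
Round 2: --000 -0-00 -000- -01-0 -10-0 0--00✓ 0--10✓ 0-0-0✓ 0-1-0✓ 0-10- 00--0✓ 00-0- 01--0✓ 01-1- 011-- 1-00-
Round 3: 0---0
PIs = {--000, -0-00, -000-, -01-0, -10-0, -1111, 0---0, 0-10-, 00-0-, 01-1-, 011--, 1-00-, 1-111, 10-11, 100-1, 1011-}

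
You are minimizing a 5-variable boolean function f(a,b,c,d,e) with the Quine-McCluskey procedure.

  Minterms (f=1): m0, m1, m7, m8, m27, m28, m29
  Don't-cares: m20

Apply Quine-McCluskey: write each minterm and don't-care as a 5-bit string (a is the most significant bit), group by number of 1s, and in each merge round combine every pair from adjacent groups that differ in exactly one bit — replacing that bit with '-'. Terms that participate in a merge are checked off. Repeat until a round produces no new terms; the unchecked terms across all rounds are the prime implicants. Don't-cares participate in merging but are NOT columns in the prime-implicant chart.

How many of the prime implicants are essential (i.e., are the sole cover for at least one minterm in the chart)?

5

[col 0] 00000*, 00001*, 00111, 01000*, 10100*, 11011, 11100*, 11101*
[col 1] 0-000, 0000-, 1-100, 1110-
Prime implicants: 0-000, 0000-, 00111, 1-100, 11011, 1110-
PI chart (minterm → PIs covering it):
  0 | 0-000,0000-
  1 | 0000-  (sole → essential)
  7 | 00111  (sole → essential)
  8 | 0-000  (sole → essential)
  27 | 11011  (sole → essential)
  28 | 1-100,1110-
  29 | 1110-  (sole → essential)
Essential prime implicants: 0-000, 0000-, 00111, 11011, 1110-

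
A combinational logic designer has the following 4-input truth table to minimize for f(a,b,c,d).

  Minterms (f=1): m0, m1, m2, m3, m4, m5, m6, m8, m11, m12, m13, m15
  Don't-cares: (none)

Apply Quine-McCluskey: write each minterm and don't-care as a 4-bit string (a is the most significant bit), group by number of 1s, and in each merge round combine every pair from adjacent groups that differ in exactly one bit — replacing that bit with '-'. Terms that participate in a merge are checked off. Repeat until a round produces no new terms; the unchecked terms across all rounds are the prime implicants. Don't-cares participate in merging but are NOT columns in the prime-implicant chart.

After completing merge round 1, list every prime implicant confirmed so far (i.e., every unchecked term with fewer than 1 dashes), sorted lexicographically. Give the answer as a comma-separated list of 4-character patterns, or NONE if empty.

Round 0: 0000✓ 0001✓ 0010✓ 0011✓ 0100✓ 0101✓ 0110✓ 1000✓ 1011✓ 1100✓ 1101✓ 1111✓
Round 1: -000✓ -011 -100✓ -101✓ 0-00✓ 0-01✓ 0-10✓ 00-0✓ 00-1✓ 000-✓ 001-✓ 01-0✓ 010-✓ 1-00✓ 1-11 11-1 110-✓
Round 2: --00 -10- 0--0 0-0- 00--
PIs = {--00, -011, -10-, 0--0, 0-0-, 00--, 1-11, 11-1}

NONE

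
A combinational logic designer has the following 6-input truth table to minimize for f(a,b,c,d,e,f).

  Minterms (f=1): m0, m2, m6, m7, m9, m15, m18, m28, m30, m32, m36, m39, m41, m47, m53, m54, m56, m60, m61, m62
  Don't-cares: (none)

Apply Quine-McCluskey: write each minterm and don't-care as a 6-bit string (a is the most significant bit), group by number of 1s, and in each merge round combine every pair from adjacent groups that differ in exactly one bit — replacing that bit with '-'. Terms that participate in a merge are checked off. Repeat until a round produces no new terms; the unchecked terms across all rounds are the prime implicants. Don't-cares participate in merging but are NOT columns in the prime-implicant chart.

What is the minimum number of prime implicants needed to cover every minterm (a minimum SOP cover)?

size-2^0 implicants → 000000(✓)  000010(✓)  000110(✓)  000111(✓)  001001(✓)  001111(✓)  010010(✓)  011100(✓)  011110(✓)  100000(✓)  100100(✓)  100111(✓)  101001(✓)  101111(✓)  110101(✓)  110110(✓)  111000(✓)  111100(✓)  111101(✓)  111110(✓)
size-2^1 implicants → -00000  -00111(✓)  -01001  -01111(✓)  -11100(✓)  -11110(✓)  0-0010  00-111(✓)  000-10  0000-0  00011-  0111-0(✓)  10-111(✓)  100-00  11-101  11-110  111-00  1111-0(✓)  11110-
size-2^2 implicants → -0-111  -111-0
Unchecked terms (primes): -0-111, -00000, -01001, -111-0, 0-0010, 000-10, 0000-0, 00011-, 100-00, 11-101, 11-110, 111-00, 11110-
Minterm coverage:
  m0 ⊆ -00000,0000-0
  m2 ⊆ 0-0010,000-10,0000-0
  m6 ⊆ 000-10,00011-
  m7 ⊆ -0-111,00011-
  m9 ⊆ -01001 [E]
  m15 ⊆ -0-111 [E]
  m18 ⊆ 0-0010 [E]
  m28 ⊆ -111-0 [E]
  m30 ⊆ -111-0 [E]
  m32 ⊆ -00000,100-00
  m36 ⊆ 100-00 [E]
  m39 ⊆ -0-111 [E]
  m41 ⊆ -01001 [E]
  m47 ⊆ -0-111 [E]
  m53 ⊆ 11-101 [E]
  m54 ⊆ 11-110 [E]
  m56 ⊆ 111-00 [E]
  m60 ⊆ -111-0,111-00,11110-
  m61 ⊆ 11-101,11110-
  m62 ⊆ -111-0,11-110
E = {-0-111, -01001, -111-0, 0-0010, 100-00, 11-101, 11-110, 111-00}
Petrick residual → -00000, 000-10
Cover = b'def + b'c'd'e'f' + b'cd'e'f + bcdf' + a'c'd'ef' + a'b'c'ef' + ab'c'e'f' + abde'f + abdef' + abce'f'  |cover|=10

10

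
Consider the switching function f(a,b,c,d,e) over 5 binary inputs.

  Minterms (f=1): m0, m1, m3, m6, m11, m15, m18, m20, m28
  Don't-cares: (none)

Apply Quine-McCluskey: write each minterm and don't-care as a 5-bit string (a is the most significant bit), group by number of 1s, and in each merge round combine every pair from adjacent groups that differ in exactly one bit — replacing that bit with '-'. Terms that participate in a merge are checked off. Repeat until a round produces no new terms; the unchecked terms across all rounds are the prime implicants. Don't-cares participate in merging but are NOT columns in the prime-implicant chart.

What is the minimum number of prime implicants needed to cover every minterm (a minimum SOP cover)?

size-2^0 implicants → 00000(✓)  00001(✓)  00011(✓)  00110  01011(✓)  01111(✓)  10010  10100(✓)  11100(✓)
size-2^1 implicants → 0-011  000-1  0000-  01-11  1-100
Unchecked terms (primes): 0-011, 000-1, 0000-, 00110, 01-11, 1-100, 10010
Minterm coverage:
  m0 ⊆ 0000- [E]
  m1 ⊆ 000-1,0000-
  m3 ⊆ 0-011,000-1
  m6 ⊆ 00110 [E]
  m11 ⊆ 0-011,01-11
  m15 ⊆ 01-11 [E]
  m18 ⊆ 10010 [E]
  m20 ⊆ 1-100 [E]
  m28 ⊆ 1-100 [E]
E = {0000-, 00110, 01-11, 1-100, 10010}
Petrick residual → 0-011
Cover = a'c'de + a'b'c'd' + a'b'cde' + a'bde + acd'e' + ab'c'de'  |cover|=6

6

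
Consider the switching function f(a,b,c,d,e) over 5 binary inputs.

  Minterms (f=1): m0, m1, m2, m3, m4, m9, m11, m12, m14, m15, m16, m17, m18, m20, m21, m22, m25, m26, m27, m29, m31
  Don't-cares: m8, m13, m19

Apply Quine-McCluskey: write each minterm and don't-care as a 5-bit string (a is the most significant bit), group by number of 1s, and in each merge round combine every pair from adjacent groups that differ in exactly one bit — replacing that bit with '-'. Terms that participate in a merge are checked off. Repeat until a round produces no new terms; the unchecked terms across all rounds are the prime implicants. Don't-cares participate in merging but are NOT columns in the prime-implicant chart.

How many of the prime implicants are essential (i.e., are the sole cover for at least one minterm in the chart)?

5

Round 0: 00000✓ 00001✓ 00010✓ 00011✓ 00100✓ 01000✓ 01001✓ 01011✓ 01100✓ 01101✓ 01110✓ 01111✓ 10000✓ 10001✓ 10010✓ 10011✓ 10100✓ 10101✓ 10110✓ 11001✓ 11010✓ 11011✓ 11101✓ 11111✓
Round 1: -0000✓ -0001✓ -0010✓ -0011✓ -0100✓ -1001✓ -1011✓ -1101✓ -1111✓ 0-000✓ 0-001✓ 0-011✓ 0-100✓ 00-00✓ 000-0✓ 000-1✓ 0000-✓ 0001-✓ 01-00✓ 01-01✓ 01-11✓ 010-1✓ 0100-✓ 011-0✓ 011-1✓ 0110-✓ 0111-✓ 1-001✓ 1-010✓ 1-011✓ 1-101✓ 10-00✓ 10-01✓ 10-10✓ 100-0✓ 100-1✓ 1000-✓ 1001-✓ 101-0✓ 1010-✓ 11-01✓ 11-11✓ 110-1✓ 1101-✓ 111-1✓
Round 2: --001✓ --011✓ -0-00 -00-0✓ -00-1✓ -000-✓ -001-✓ -1-01✓ -1-11✓ -10-1✓ -11-1✓ 0--00 0-0-1✓ 0-00- 000--✓ 01--1✓ 01-0- 011-- 1--01 1-0-1✓ 1-01- 10--0 10-0- 100--✓ 11--1✓
Round 3: --0-1 -00-- -1--1
PIs = {--0-1, -0-00, -00--, -1--1, 0--00, 0-00-, 01-0-, 011--, 1--01, 1-01-, 10--0, 10-0-}
Coverage chart:
  m0: -0-00,-00--,0--00,0-00-
  m1: --0-1,-00--,0-00-
  m2: -00-- ←essential
  m3: --0-1,-00--
  m4: -0-00,0--00
  m9: --0-1,-1--1,0-00-,01-0-
  m11: --0-1,-1--1
  m12: 0--00,01-0-,011--
  m14: 011-- ←essential
  m15: -1--1,011--
  m16: -0-00,-00--,10--0,10-0-
  m17: --0-1,-00--,1--01,10-0-
  m18: -00--,1-01-,10--0
  m20: -0-00,10--0,10-0-
  m21: 1--01,10-0-
  m22: 10--0 ←essential
  m25: --0-1,-1--1,1--01
  m26: 1-01- ←essential
  m27: --0-1,-1--1,1-01-
  m29: -1--1,1--01
  m31: -1--1 ←essential
Essential: -00--, -1--1, 011--, 1-01-, 10--0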